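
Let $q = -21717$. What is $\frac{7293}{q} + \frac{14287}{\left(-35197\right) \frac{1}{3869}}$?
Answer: $- \frac{400231445224}{254791083} \approx -1570.8$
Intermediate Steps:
$\frac{7293}{q} + \frac{14287}{\left(-35197\right) \frac{1}{3869}} = \frac{7293}{-21717} + \frac{14287}{\left(-35197\right) \frac{1}{3869}} = 7293 \left(- \frac{1}{21717}\right) + \frac{14287}{\left(-35197\right) \frac{1}{3869}} = - \frac{2431}{7239} + \frac{14287}{- \frac{35197}{3869}} = - \frac{2431}{7239} + 14287 \left(- \frac{3869}{35197}\right) = - \frac{2431}{7239} - \frac{55276403}{35197} = - \frac{400231445224}{254791083}$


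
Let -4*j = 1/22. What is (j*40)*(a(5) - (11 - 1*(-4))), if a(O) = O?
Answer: 50/11 ≈ 4.5455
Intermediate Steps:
j = -1/88 (j = -¼/22 = -¼*1/22 = -1/88 ≈ -0.011364)
(j*40)*(a(5) - (11 - 1*(-4))) = (-1/88*40)*(5 - (11 - 1*(-4))) = -5*(5 - (11 + 4))/11 = -5*(5 - 1*15)/11 = -5*(5 - 15)/11 = -5/11*(-10) = 50/11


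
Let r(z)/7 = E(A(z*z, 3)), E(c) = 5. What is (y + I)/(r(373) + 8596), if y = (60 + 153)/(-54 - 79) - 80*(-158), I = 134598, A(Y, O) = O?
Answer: 19582441/1147923 ≈ 17.059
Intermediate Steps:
r(z) = 35 (r(z) = 7*5 = 35)
y = 1680907/133 (y = 213/(-133) + 12640 = 213*(-1/133) + 12640 = -213/133 + 12640 = 1680907/133 ≈ 12638.)
(y + I)/(r(373) + 8596) = (1680907/133 + 134598)/(35 + 8596) = (19582441/133)/8631 = (19582441/133)*(1/8631) = 19582441/1147923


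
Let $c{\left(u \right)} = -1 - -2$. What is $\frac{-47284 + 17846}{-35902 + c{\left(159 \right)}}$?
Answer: $\frac{29438}{35901} \approx 0.81998$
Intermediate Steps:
$c{\left(u \right)} = 1$ ($c{\left(u \right)} = -1 + 2 = 1$)
$\frac{-47284 + 17846}{-35902 + c{\left(159 \right)}} = \frac{-47284 + 17846}{-35902 + 1} = - \frac{29438}{-35901} = \left(-29438\right) \left(- \frac{1}{35901}\right) = \frac{29438}{35901}$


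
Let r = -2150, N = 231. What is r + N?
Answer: -1919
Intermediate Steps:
r + N = -2150 + 231 = -1919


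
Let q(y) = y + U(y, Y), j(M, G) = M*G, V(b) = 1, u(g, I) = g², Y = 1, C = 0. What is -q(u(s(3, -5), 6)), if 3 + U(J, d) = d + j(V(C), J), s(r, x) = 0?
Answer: 2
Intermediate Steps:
j(M, G) = G*M
U(J, d) = -3 + J + d (U(J, d) = -3 + (d + J*1) = -3 + (d + J) = -3 + (J + d) = -3 + J + d)
q(y) = -2 + 2*y (q(y) = y + (-3 + y + 1) = y + (-2 + y) = -2 + 2*y)
-q(u(s(3, -5), 6)) = -(-2 + 2*0²) = -(-2 + 2*0) = -(-2 + 0) = -1*(-2) = 2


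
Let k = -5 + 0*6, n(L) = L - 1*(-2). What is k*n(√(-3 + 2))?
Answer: -10 - 5*I ≈ -10.0 - 5.0*I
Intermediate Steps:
n(L) = 2 + L (n(L) = L + 2 = 2 + L)
k = -5 (k = -5 + 0 = -5)
k*n(√(-3 + 2)) = -5*(2 + √(-3 + 2)) = -5*(2 + √(-1)) = -5*(2 + I) = -10 - 5*I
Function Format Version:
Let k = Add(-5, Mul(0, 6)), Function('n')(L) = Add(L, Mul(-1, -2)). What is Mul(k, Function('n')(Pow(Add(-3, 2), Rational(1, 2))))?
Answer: Add(-10, Mul(-5, I)) ≈ Add(-10.000, Mul(-5.0000, I))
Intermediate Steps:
Function('n')(L) = Add(2, L) (Function('n')(L) = Add(L, 2) = Add(2, L))
k = -5 (k = Add(-5, 0) = -5)
Mul(k, Function('n')(Pow(Add(-3, 2), Rational(1, 2)))) = Mul(-5, Add(2, Pow(Add(-3, 2), Rational(1, 2)))) = Mul(-5, Add(2, Pow(-1, Rational(1, 2)))) = Mul(-5, Add(2, I)) = Add(-10, Mul(-5, I))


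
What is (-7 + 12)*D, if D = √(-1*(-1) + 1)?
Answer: 5*√2 ≈ 7.0711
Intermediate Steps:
D = √2 (D = √(1 + 1) = √2 ≈ 1.4142)
(-7 + 12)*D = (-7 + 12)*√2 = 5*√2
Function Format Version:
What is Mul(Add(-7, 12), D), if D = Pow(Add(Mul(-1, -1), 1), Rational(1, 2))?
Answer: Mul(5, Pow(2, Rational(1, 2))) ≈ 7.0711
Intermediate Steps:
D = Pow(2, Rational(1, 2)) (D = Pow(Add(1, 1), Rational(1, 2)) = Pow(2, Rational(1, 2)) ≈ 1.4142)
Mul(Add(-7, 12), D) = Mul(Add(-7, 12), Pow(2, Rational(1, 2))) = Mul(5, Pow(2, Rational(1, 2)))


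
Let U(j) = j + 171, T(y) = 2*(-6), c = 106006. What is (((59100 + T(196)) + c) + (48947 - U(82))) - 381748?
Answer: -167960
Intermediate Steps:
T(y) = -12
U(j) = 171 + j
(((59100 + T(196)) + c) + (48947 - U(82))) - 381748 = (((59100 - 12) + 106006) + (48947 - (171 + 82))) - 381748 = ((59088 + 106006) + (48947 - 1*253)) - 381748 = (165094 + (48947 - 253)) - 381748 = (165094 + 48694) - 381748 = 213788 - 381748 = -167960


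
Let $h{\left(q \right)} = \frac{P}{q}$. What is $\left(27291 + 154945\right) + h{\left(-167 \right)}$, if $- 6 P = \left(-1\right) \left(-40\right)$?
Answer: $\frac{91300256}{501} \approx 1.8224 \cdot 10^{5}$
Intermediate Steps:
$P = - \frac{20}{3}$ ($P = - \frac{\left(-1\right) \left(-40\right)}{6} = \left(- \frac{1}{6}\right) 40 = - \frac{20}{3} \approx -6.6667$)
$h{\left(q \right)} = - \frac{20}{3 q}$
$\left(27291 + 154945\right) + h{\left(-167 \right)} = \left(27291 + 154945\right) - \frac{20}{3 \left(-167\right)} = 182236 - - \frac{20}{501} = 182236 + \frac{20}{501} = \frac{91300256}{501}$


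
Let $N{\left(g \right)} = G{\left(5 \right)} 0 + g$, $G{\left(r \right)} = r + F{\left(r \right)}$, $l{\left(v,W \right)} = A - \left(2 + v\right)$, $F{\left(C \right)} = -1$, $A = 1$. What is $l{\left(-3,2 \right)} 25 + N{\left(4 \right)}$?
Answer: $54$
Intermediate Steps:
$l{\left(v,W \right)} = -1 - v$ ($l{\left(v,W \right)} = 1 - \left(2 + v\right) = -1 - v$)
$G{\left(r \right)} = -1 + r$ ($G{\left(r \right)} = r - 1 = -1 + r$)
$N{\left(g \right)} = g$ ($N{\left(g \right)} = \left(-1 + 5\right) 0 + g = 4 \cdot 0 + g = 0 + g = g$)
$l{\left(-3,2 \right)} 25 + N{\left(4 \right)} = \left(-1 - -3\right) 25 + 4 = \left(-1 + 3\right) 25 + 4 = 2 \cdot 25 + 4 = 50 + 4 = 54$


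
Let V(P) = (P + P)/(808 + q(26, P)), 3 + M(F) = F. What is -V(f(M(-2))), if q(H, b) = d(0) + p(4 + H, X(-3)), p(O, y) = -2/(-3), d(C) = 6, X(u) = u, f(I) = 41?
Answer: -123/1222 ≈ -0.10065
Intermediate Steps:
M(F) = -3 + F
p(O, y) = ⅔ (p(O, y) = -2*(-⅓) = ⅔)
q(H, b) = 20/3 (q(H, b) = 6 + ⅔ = 20/3)
V(P) = 3*P/1222 (V(P) = (P + P)/(808 + 20/3) = (2*P)/(2444/3) = (2*P)*(3/2444) = 3*P/1222)
-V(f(M(-2))) = -3*41/1222 = -1*123/1222 = -123/1222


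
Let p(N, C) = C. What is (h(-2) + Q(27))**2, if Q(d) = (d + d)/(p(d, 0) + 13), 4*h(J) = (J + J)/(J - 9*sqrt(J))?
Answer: (117612*sqrt(2) + 457751*I)/(338*(18*sqrt(2) + 79*I)) ≈ 17.349 - 0.63883*I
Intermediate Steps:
h(J) = J/(2*(J - 9*sqrt(J))) (h(J) = ((J + J)/(J - 9*sqrt(J)))/4 = ((2*J)/(J - 9*sqrt(J)))/4 = (2*J/(J - 9*sqrt(J)))/4 = J/(2*(J - 9*sqrt(J))))
Q(d) = 2*d/13 (Q(d) = (d + d)/(0 + 13) = (2*d)/13 = (2*d)*(1/13) = 2*d/13)
(h(-2) + Q(27))**2 = ((1/2)*(-2)/(-2 - 9*I*sqrt(2)) + (2/13)*27)**2 = ((1/2)*(-2)/(-2 - 9*I*sqrt(2)) + 54/13)**2 = (-1/(-2 - 9*I*sqrt(2)) + 54/13)**2 = (54/13 - 1/(-2 - 9*I*sqrt(2)))**2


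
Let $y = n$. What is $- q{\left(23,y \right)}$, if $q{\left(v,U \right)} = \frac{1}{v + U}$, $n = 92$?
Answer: $- \frac{1}{115} \approx -0.0086956$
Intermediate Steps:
$y = 92$
$q{\left(v,U \right)} = \frac{1}{U + v}$
$- q{\left(23,y \right)} = - \frac{1}{92 + 23} = - \frac{1}{115}$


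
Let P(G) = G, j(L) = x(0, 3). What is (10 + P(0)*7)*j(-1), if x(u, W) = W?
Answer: 30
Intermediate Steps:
j(L) = 3
(10 + P(0)*7)*j(-1) = (10 + 0*7)*3 = (10 + 0)*3 = 10*3 = 30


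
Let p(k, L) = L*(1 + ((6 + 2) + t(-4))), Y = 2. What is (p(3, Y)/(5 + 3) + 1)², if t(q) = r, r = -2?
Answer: 121/16 ≈ 7.5625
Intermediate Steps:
t(q) = -2
p(k, L) = 7*L (p(k, L) = L*(1 + ((6 + 2) - 2)) = L*(1 + (8 - 2)) = L*(1 + 6) = L*7 = 7*L)
(p(3, Y)/(5 + 3) + 1)² = ((7*2)/(5 + 3) + 1)² = (14/8 + 1)² = (14*(⅛) + 1)² = (7/4 + 1)² = (11/4)² = 121/16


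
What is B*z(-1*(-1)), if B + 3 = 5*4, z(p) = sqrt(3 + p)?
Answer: 34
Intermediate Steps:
B = 17 (B = -3 + 5*4 = -3 + 20 = 17)
B*z(-1*(-1)) = 17*sqrt(3 - 1*(-1)) = 17*sqrt(3 + 1) = 17*sqrt(4) = 17*2 = 34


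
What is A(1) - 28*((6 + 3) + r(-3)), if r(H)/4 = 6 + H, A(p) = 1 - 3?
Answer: -590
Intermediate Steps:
A(p) = -2
r(H) = 24 + 4*H (r(H) = 4*(6 + H) = 24 + 4*H)
A(1) - 28*((6 + 3) + r(-3)) = -2 - 28*((6 + 3) + (24 + 4*(-3))) = -2 - 28*(9 + (24 - 12)) = -2 - 28*(9 + 12) = -2 - 28*21 = -2 - 588 = -590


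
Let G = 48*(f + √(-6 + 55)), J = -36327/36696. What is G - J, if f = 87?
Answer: 55202893/12232 ≈ 4513.0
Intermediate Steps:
J = -12109/12232 (J = -36327*1/36696 = -12109/12232 ≈ -0.98994)
G = 4512 (G = 48*(87 + √(-6 + 55)) = 48*(87 + √49) = 48*(87 + 7) = 48*94 = 4512)
G - J = 4512 - 1*(-12109/12232) = 4512 + 12109/12232 = 55202893/12232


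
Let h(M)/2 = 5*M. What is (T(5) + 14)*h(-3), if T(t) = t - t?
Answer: -420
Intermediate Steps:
T(t) = 0
h(M) = 10*M (h(M) = 2*(5*M) = 10*M)
(T(5) + 14)*h(-3) = (0 + 14)*(10*(-3)) = 14*(-30) = -420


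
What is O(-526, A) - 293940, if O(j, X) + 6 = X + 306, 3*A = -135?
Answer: -293685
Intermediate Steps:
A = -45 (A = (1/3)*(-135) = -45)
O(j, X) = 300 + X (O(j, X) = -6 + (X + 306) = -6 + (306 + X) = 300 + X)
O(-526, A) - 293940 = (300 - 45) - 293940 = 255 - 293940 = -293685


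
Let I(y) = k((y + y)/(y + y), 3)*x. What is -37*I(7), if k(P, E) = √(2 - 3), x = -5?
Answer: 185*I ≈ 185.0*I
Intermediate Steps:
k(P, E) = I (k(P, E) = √(-1) = I)
I(y) = -5*I (I(y) = I*(-5) = -5*I)
-37*I(7) = -(-185)*I = 185*I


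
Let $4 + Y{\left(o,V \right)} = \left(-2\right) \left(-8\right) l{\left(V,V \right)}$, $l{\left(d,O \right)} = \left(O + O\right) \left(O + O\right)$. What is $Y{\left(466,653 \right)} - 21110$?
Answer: $27269062$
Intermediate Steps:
$l{\left(d,O \right)} = 4 O^{2}$ ($l{\left(d,O \right)} = 2 O 2 O = 4 O^{2}$)
$Y{\left(o,V \right)} = -4 + 64 V^{2}$ ($Y{\left(o,V \right)} = -4 + \left(-2\right) \left(-8\right) 4 V^{2} = -4 + 16 \cdot 4 V^{2} = -4 + 64 V^{2}$)
$Y{\left(466,653 \right)} - 21110 = \left(-4 + 64 \cdot 653^{2}\right) - 21110 = \left(-4 + 64 \cdot 426409\right) - 21110 = \left(-4 + 27290176\right) - 21110 = 27290172 - 21110 = 27269062$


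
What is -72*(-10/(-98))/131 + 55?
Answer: 352685/6419 ≈ 54.944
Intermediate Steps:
-72*(-10/(-98))/131 + 55 = -72*(-10*(-1/98))/131 + 55 = -360/(49*131) + 55 = -72*5/6419 + 55 = -360/6419 + 55 = 352685/6419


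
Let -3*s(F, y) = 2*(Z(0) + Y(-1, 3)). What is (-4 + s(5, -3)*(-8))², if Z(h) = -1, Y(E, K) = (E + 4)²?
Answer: 13456/9 ≈ 1495.1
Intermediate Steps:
Y(E, K) = (4 + E)²
s(F, y) = -16/3 (s(F, y) = -2*(-1 + (4 - 1)²)/3 = -2*(-1 + 3²)/3 = -2*(-1 + 9)/3 = -2*8/3 = -⅓*16 = -16/3)
(-4 + s(5, -3)*(-8))² = (-4 - 16/3*(-8))² = (-4 + 128/3)² = (116/3)² = 13456/9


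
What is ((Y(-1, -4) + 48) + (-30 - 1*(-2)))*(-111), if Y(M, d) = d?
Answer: -1776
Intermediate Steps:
((Y(-1, -4) + 48) + (-30 - 1*(-2)))*(-111) = ((-4 + 48) + (-30 - 1*(-2)))*(-111) = (44 + (-30 + 2))*(-111) = (44 - 28)*(-111) = 16*(-111) = -1776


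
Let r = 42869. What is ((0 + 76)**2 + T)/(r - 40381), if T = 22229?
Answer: 28005/2488 ≈ 11.256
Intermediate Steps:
((0 + 76)**2 + T)/(r - 40381) = ((0 + 76)**2 + 22229)/(42869 - 40381) = (76**2 + 22229)/2488 = (5776 + 22229)*(1/2488) = 28005*(1/2488) = 28005/2488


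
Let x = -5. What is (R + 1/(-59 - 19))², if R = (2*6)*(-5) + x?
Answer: 25715041/6084 ≈ 4226.7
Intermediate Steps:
R = -65 (R = (2*6)*(-5) - 5 = 12*(-5) - 5 = -60 - 5 = -65)
(R + 1/(-59 - 19))² = (-65 + 1/(-59 - 19))² = (-65 + 1/(-78))² = (-65 - 1/78)² = (-5071/78)² = 25715041/6084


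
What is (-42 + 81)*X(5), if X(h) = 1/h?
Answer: 39/5 ≈ 7.8000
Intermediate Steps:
(-42 + 81)*X(5) = (-42 + 81)/5 = 39*(1/5) = 39/5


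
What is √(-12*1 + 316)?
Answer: 4*√19 ≈ 17.436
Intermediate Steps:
√(-12*1 + 316) = √(-12 + 316) = √304 = 4*√19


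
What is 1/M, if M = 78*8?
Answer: 1/624 ≈ 0.0016026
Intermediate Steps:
M = 624
1/M = 1/624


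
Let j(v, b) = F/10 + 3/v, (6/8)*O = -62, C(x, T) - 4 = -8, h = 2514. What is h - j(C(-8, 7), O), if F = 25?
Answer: 10049/4 ≈ 2512.3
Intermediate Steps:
C(x, T) = -4 (C(x, T) = 4 - 8 = -4)
O = -248/3 (O = (4/3)*(-62) = -248/3 ≈ -82.667)
j(v, b) = 5/2 + 3/v (j(v, b) = 25/10 + 3/v = 25*(⅒) + 3/v = 5/2 + 3/v)
h - j(C(-8, 7), O) = 2514 - (5/2 + 3/(-4)) = 2514 - (5/2 + 3*(-¼)) = 2514 - (5/2 - ¾) = 2514 - 1*7/4 = 2514 - 7/4 = 10049/4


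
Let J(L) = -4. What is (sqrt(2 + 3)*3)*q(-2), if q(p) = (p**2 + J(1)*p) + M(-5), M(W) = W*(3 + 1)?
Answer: -24*sqrt(5) ≈ -53.666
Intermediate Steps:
M(W) = 4*W (M(W) = W*4 = 4*W)
q(p) = -20 + p**2 - 4*p (q(p) = (p**2 - 4*p) + 4*(-5) = (p**2 - 4*p) - 20 = -20 + p**2 - 4*p)
(sqrt(2 + 3)*3)*q(-2) = (sqrt(2 + 3)*3)*(-20 + (-2)**2 - 4*(-2)) = (sqrt(5)*3)*(-20 + 4 + 8) = (3*sqrt(5))*(-8) = -24*sqrt(5)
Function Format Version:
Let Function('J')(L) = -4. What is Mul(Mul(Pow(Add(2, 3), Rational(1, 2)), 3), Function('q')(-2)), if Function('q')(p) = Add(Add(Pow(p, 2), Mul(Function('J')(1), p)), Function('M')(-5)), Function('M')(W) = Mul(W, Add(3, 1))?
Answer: Mul(-24, Pow(5, Rational(1, 2))) ≈ -53.666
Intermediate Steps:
Function('M')(W) = Mul(4, W) (Function('M')(W) = Mul(W, 4) = Mul(4, W))
Function('q')(p) = Add(-20, Pow(p, 2), Mul(-4, p)) (Function('q')(p) = Add(Add(Pow(p, 2), Mul(-4, p)), Mul(4, -5)) = Add(Add(Pow(p, 2), Mul(-4, p)), -20) = Add(-20, Pow(p, 2), Mul(-4, p)))
Mul(Mul(Pow(Add(2, 3), Rational(1, 2)), 3), Function('q')(-2)) = Mul(Mul(Pow(Add(2, 3), Rational(1, 2)), 3), Add(-20, Pow(-2, 2), Mul(-4, -2))) = Mul(Mul(Pow(5, Rational(1, 2)), 3), Add(-20, 4, 8)) = Mul(Mul(3, Pow(5, Rational(1, 2))), -8) = Mul(-24, Pow(5, Rational(1, 2)))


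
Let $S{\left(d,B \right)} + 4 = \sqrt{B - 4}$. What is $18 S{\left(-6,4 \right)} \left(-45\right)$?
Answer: $3240$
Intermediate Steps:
$S{\left(d,B \right)} = -4 + \sqrt{-4 + B}$ ($S{\left(d,B \right)} = -4 + \sqrt{B - 4} = -4 + \sqrt{-4 + B}$)
$18 S{\left(-6,4 \right)} \left(-45\right) = 18 \left(-4 + \sqrt{-4 + 4}\right) \left(-45\right) = 18 \left(-4 + \sqrt{0}\right) \left(-45\right) = 18 \left(-4 + 0\right) \left(-45\right) = 18 \left(-4\right) \left(-45\right) = \left(-72\right) \left(-45\right) = 3240$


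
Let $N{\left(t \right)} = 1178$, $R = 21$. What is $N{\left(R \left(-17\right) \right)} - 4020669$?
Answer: $-4019491$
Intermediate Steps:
$N{\left(R \left(-17\right) \right)} - 4020669 = 1178 - 4020669 = -4019491$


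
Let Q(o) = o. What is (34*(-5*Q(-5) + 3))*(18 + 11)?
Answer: 27608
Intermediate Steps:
(34*(-5*Q(-5) + 3))*(18 + 11) = (34*(-5*(-5) + 3))*(18 + 11) = (34*(25 + 3))*29 = (34*28)*29 = 952*29 = 27608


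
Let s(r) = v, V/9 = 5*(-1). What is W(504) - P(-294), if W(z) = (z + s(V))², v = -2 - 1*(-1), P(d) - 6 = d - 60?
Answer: 253357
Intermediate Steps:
V = -45 (V = 9*(5*(-1)) = 9*(-5) = -45)
P(d) = -54 + d (P(d) = 6 + (d - 60) = 6 + (-60 + d) = -54 + d)
v = -1 (v = -2 + 1 = -1)
s(r) = -1
W(z) = (-1 + z)² (W(z) = (z - 1)² = (-1 + z)²)
W(504) - P(-294) = (-1 + 504)² - (-54 - 294) = 503² - 1*(-348) = 253009 + 348 = 253357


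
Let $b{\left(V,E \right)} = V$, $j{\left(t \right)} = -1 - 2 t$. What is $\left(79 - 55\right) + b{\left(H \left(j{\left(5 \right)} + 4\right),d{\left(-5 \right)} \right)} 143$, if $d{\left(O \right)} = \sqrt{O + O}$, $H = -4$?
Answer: $4028$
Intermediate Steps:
$d{\left(O \right)} = \sqrt{2} \sqrt{O}$ ($d{\left(O \right)} = \sqrt{2 O} = \sqrt{2} \sqrt{O}$)
$\left(79 - 55\right) + b{\left(H \left(j{\left(5 \right)} + 4\right),d{\left(-5 \right)} \right)} 143 = \left(79 - 55\right) + - 4 \left(\left(-1 - 10\right) + 4\right) 143 = 24 + - 4 \left(\left(-1 - 10\right) + 4\right) 143 = 24 + - 4 \left(-11 + 4\right) 143 = 24 + \left(-4\right) \left(-7\right) 143 = 24 + 28 \cdot 143 = 24 + 4004 = 4028$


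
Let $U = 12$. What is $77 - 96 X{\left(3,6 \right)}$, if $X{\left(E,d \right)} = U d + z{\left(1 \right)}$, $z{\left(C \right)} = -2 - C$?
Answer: $-6547$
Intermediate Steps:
$X{\left(E,d \right)} = -3 + 12 d$ ($X{\left(E,d \right)} = 12 d - 3 = -3 + 12 d$)
$77 - 96 X{\left(3,6 \right)} = 77 - 96 \left(-3 + 12 \cdot 6\right) = 77 - 96 \left(-3 + 72\right) = 77 - 6624 = -6547$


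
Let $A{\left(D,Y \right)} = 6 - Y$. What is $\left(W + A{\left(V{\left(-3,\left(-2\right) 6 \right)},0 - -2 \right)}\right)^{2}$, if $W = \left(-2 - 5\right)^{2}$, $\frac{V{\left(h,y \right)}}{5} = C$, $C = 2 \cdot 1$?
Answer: $2809$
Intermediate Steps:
$C = 2$
$V{\left(h,y \right)} = 10$ ($V{\left(h,y \right)} = 5 \cdot 2 = 10$)
$W = 49$ ($W = \left(-7\right)^{2} = 49$)
$\left(W + A{\left(V{\left(-3,\left(-2\right) 6 \right)},0 - -2 \right)}\right)^{2} = \left(49 + \left(6 - \left(0 - -2\right)\right)\right)^{2} = \left(49 + \left(6 - \left(0 + 2\right)\right)\right)^{2} = \left(49 + \left(6 - 2\right)\right)^{2} = \left(49 + 4\right)^{2} = 53^{2} = 2809$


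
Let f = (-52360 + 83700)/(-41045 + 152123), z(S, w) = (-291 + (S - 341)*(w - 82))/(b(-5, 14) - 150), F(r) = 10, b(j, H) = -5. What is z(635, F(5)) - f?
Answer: 1189382551/8608545 ≈ 138.16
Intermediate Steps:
z(S, w) = 291/155 - (-341 + S)*(-82 + w)/155 (z(S, w) = (-291 + (S - 341)*(w - 82))/(-5 - 150) = (-291 + (-341 + S)*(-82 + w))/(-155) = (-291 + (-341 + S)*(-82 + w))*(-1/155) = 291/155 - (-341 + S)*(-82 + w)/155)
f = 15670/55539 (f = 31340/111078 = 31340*(1/111078) = 15670/55539 ≈ 0.28214)
z(635, F(5)) - f = (-27671/155 + (11/5)*10 + (82/155)*635 - 1/155*635*10) - 1*15670/55539 = (-27671/155 + 22 + 10414/31 - 1270/31) - 15670/55539 = 21459/155 - 15670/55539 = 1189382551/8608545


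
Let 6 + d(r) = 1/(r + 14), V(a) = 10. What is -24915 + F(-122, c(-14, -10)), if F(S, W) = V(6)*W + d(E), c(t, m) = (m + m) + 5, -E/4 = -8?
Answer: -1153265/46 ≈ -25071.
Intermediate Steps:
E = 32 (E = -4*(-8) = 32)
d(r) = -6 + 1/(14 + r) (d(r) = -6 + 1/(r + 14) = -6 + 1/(14 + r))
c(t, m) = 5 + 2*m (c(t, m) = 2*m + 5 = 5 + 2*m)
F(S, W) = -275/46 + 10*W (F(S, W) = 10*W + (-83 - 6*32)/(14 + 32) = 10*W + (-83 - 192)/46 = 10*W + (1/46)*(-275) = 10*W - 275/46 = -275/46 + 10*W)
-24915 + F(-122, c(-14, -10)) = -24915 + (-275/46 + 10*(5 + 2*(-10))) = -24915 + (-275/46 + 10*(5 - 20)) = -24915 + (-275/46 + 10*(-15)) = -24915 + (-275/46 - 150) = -24915 - 7175/46 = -1153265/46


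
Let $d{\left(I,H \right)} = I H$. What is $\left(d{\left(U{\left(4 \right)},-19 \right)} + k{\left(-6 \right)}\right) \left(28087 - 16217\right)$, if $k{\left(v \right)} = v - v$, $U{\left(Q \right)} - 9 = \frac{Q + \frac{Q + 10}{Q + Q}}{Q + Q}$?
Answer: $- \frac{35069915}{16} \approx -2.1919 \cdot 10^{6}$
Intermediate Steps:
$U{\left(Q \right)} = 9 + \frac{Q + \frac{10 + Q}{2 Q}}{2 Q}$ ($U{\left(Q \right)} = 9 + \frac{Q + \frac{Q + 10}{Q + Q}}{Q + Q} = 9 + \frac{Q + \frac{10 + Q}{2 Q}}{2 Q}$)
$k{\left(v \right)} = 0$
$d{\left(I,H \right)} = H I$
$\left(d{\left(U{\left(4 \right)},-19 \right)} + k{\left(-6 \right)}\right) \left(28087 - 16217\right) = \left(- 19 \frac{10 + 4 + 38 \cdot 4^{2}}{4 \cdot 16} + 0\right) \left(28087 - 16217\right) = \left(- 19 \cdot \frac{1}{4} \cdot \frac{1}{16} \left(10 + 4 + 38 \cdot 16\right) + 0\right) 11870 = \left(- 19 \cdot \frac{1}{4} \cdot \frac{1}{16} \left(10 + 4 + 608\right) + 0\right) 11870 = \left(- 19 \cdot \frac{1}{4} \cdot \frac{1}{16} \cdot 622 + 0\right) 11870 = \left(\left(-19\right) \frac{311}{32} + 0\right) 11870 = \left(- \frac{5909}{32} + 0\right) 11870 = \left(- \frac{5909}{32}\right) 11870 = - \frac{35069915}{16}$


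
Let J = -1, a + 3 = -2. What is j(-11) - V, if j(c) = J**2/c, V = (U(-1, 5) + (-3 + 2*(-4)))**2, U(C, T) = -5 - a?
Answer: -1332/11 ≈ -121.09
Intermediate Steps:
a = -5 (a = -3 - 2 = -5)
U(C, T) = 0 (U(C, T) = -5 - 1*(-5) = -5 + 5 = 0)
V = 121 (V = (0 + (-3 + 2*(-4)))**2 = (0 + (-3 - 8))**2 = (0 - 11)**2 = (-11)**2 = 121)
j(c) = 1/c (j(c) = (-1)**2/c = 1/c)
j(-11) - V = 1/(-11) - 1*121 = -1/11 - 121 = -1332/11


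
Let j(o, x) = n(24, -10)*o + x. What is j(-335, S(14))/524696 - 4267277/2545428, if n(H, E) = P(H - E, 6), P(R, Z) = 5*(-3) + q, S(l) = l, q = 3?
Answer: -3239469355/1941244026 ≈ -1.6688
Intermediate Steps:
P(R, Z) = -12 (P(R, Z) = 5*(-3) + 3 = -15 + 3 = -12)
n(H, E) = -12
j(o, x) = x - 12*o (j(o, x) = -12*o + x = x - 12*o)
j(-335, S(14))/524696 - 4267277/2545428 = (14 - 12*(-335))/524696 - 4267277/2545428 = (14 + 4020)*(1/524696) - 4267277*1/2545428 = 4034*(1/524696) - 99239/59196 = 2017/262348 - 99239/59196 = -3239469355/1941244026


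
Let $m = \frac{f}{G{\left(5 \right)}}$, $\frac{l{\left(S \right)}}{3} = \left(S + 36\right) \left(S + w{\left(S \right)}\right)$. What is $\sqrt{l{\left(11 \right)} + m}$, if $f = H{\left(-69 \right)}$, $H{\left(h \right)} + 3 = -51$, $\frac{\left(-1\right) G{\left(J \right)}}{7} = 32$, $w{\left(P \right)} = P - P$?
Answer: $\frac{\sqrt{1216173}}{28} \approx 39.386$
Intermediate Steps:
$w{\left(P \right)} = 0$
$G{\left(J \right)} = -224$ ($G{\left(J \right)} = \left(-7\right) 32 = -224$)
$H{\left(h \right)} = -54$ ($H{\left(h \right)} = -3 - 51 = -54$)
$f = -54$
$l{\left(S \right)} = 3 S \left(36 + S\right)$ ($l{\left(S \right)} = 3 \left(S + 36\right) \left(S + 0\right) = 3 \left(36 + S\right) S = 3 S \left(36 + S\right)$)
$m = \frac{27}{112}$ ($m = - \frac{54}{-224} = \left(-54\right) \left(- \frac{1}{224}\right) = \frac{27}{112} \approx 0.24107$)
$\sqrt{l{\left(11 \right)} + m} = \sqrt{3 \cdot 11 \left(36 + 11\right) + \frac{27}{112}} = \sqrt{3 \cdot 11 \cdot 47 + \frac{27}{112}} = \sqrt{1551 + \frac{27}{112}} = \sqrt{\frac{173739}{112}} = \frac{\sqrt{1216173}}{28}$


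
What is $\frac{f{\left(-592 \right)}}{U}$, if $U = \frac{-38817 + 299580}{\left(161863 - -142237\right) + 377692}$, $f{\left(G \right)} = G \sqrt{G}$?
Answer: $- \frac{538161152 i \sqrt{37}}{86921} \approx - 37661.0 i$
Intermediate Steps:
$f{\left(G \right)} = G^{\frac{3}{2}}$
$U = \frac{86921}{227264}$ ($U = \frac{260763}{\left(161863 + 142237\right) + 377692} = \frac{260763}{304100 + 377692} = \frac{260763}{681792} = 260763 \cdot \frac{1}{681792} = \frac{86921}{227264} \approx 0.38247$)
$\frac{f{\left(-592 \right)}}{U} = \frac{\left(-592\right)^{\frac{3}{2}}}{\frac{86921}{227264}} = - 2368 i \sqrt{37} \cdot \frac{227264}{86921} = - \frac{538161152 i \sqrt{37}}{86921}$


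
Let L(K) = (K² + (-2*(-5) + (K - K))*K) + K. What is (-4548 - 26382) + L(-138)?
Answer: -13404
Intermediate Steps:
L(K) = K² + 11*K (L(K) = (K² + (10 + 0)*K) + K = (K² + 10*K) + K = K² + 11*K)
(-4548 - 26382) + L(-138) = (-4548 - 26382) - 138*(11 - 138) = -30930 - 138*(-127) = -30930 + 17526 = -13404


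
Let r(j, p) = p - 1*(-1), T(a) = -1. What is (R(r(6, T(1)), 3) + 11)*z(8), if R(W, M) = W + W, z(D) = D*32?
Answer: 2816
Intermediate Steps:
z(D) = 32*D
r(j, p) = 1 + p (r(j, p) = p + 1 = 1 + p)
R(W, M) = 2*W
(R(r(6, T(1)), 3) + 11)*z(8) = (2*(1 - 1) + 11)*(32*8) = (2*0 + 11)*256 = (0 + 11)*256 = 11*256 = 2816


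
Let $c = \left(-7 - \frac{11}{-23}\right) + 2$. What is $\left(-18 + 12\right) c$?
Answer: $\frac{624}{23} \approx 27.13$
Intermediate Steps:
$c = - \frac{104}{23}$ ($c = \left(-7 - - \frac{11}{23}\right) + 2 = \left(-7 + \frac{11}{23}\right) + 2 = - \frac{150}{23} + 2 = - \frac{104}{23} \approx -4.5217$)
$\left(-18 + 12\right) c = \left(-18 + 12\right) \left(- \frac{104}{23}\right) = \left(-6\right) \left(- \frac{104}{23}\right) = \frac{624}{23}$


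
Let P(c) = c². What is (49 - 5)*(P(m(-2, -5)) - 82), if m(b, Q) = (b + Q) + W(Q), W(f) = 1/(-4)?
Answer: -5181/4 ≈ -1295.3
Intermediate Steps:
W(f) = -¼
m(b, Q) = -¼ + Q + b (m(b, Q) = (b + Q) - ¼ = (Q + b) - ¼ = -¼ + Q + b)
(49 - 5)*(P(m(-2, -5)) - 82) = (49 - 5)*((-¼ - 5 - 2)² - 82) = 44*((-29/4)² - 82) = 44*(841/16 - 82) = 44*(-471/16) = -5181/4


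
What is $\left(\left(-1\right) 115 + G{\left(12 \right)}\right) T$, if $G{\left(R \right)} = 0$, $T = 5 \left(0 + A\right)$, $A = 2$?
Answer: $-1150$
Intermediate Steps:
$T = 10$ ($T = 5 \left(0 + 2\right) = 5 \cdot 2 = 10$)
$\left(\left(-1\right) 115 + G{\left(12 \right)}\right) T = \left(\left(-1\right) 115 + 0\right) 10 = \left(-115 + 0\right) 10 = \left(-115\right) 10 = -1150$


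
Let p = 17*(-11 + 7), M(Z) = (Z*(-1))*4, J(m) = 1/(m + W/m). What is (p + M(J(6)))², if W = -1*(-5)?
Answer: 7907344/1681 ≈ 4704.0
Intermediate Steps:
W = 5
J(m) = 1/(m + 5/m)
M(Z) = -4*Z (M(Z) = -Z*4 = -4*Z)
p = -68 (p = 17*(-4) = -68)
(p + M(J(6)))² = (-68 - 24/(5 + 6²))² = (-68 - 24/(5 + 36))² = (-68 - 24/41)² = (-2812/41)² = 7907344/1681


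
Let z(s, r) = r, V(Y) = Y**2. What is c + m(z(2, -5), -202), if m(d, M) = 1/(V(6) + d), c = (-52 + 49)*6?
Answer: -557/31 ≈ -17.968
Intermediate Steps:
c = -18 (c = -3*6 = -18)
m(d, M) = 1/(36 + d) (m(d, M) = 1/(6**2 + d) = 1/(36 + d))
c + m(z(2, -5), -202) = -18 + 1/(36 - 5) = -18 + 1/31 = -557/31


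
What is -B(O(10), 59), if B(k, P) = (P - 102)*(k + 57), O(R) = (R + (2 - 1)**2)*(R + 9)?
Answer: 11438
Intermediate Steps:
O(R) = (1 + R)*(9 + R) (O(R) = (R + 1**2)*(9 + R) = (R + 1)*(9 + R) = (1 + R)*(9 + R))
B(k, P) = (-102 + P)*(57 + k)
-B(O(10), 59) = -(-5814 - 102*(9 + 10**2 + 10*10) + 57*59 + 59*(9 + 10**2 + 10*10)) = -(-5814 - 102*(9 + 100 + 100) + 3363 + 59*(9 + 100 + 100)) = -(-5814 - 102*209 + 3363 + 59*209) = -(-5814 - 21318 + 3363 + 12331) = -1*(-11438) = 11438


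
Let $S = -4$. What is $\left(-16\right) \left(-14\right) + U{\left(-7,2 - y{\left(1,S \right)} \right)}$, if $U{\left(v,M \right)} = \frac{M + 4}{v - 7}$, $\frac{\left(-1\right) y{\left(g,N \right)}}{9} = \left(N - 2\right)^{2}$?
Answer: $\frac{1403}{7} \approx 200.43$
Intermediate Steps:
$y{\left(g,N \right)} = - 9 \left(-2 + N\right)^{2}$ ($y{\left(g,N \right)} = - 9 \left(N - 2\right)^{2} = - 9 \left(-2 + N\right)^{2}$)
$U{\left(v,M \right)} = \frac{4 + M}{-7 + v}$
$\left(-16\right) \left(-14\right) + U{\left(-7,2 - y{\left(1,S \right)} \right)} = \left(-16\right) \left(-14\right) + \frac{4 - \left(-2 - 9 \left(-2 - 4\right)^{2}\right)}{-7 - 7} = 224 + \frac{4 - \left(-2 - 9 \left(-6\right)^{2}\right)}{-14} = 224 - \frac{4 - \left(-2 - 324\right)}{14} = 224 - \frac{4 + \left(2 - -324\right)}{14} = 224 - \frac{4 + \left(2 + 324\right)}{14} = 224 - \frac{4 + 326}{14} = 224 - \frac{165}{7} = \frac{1403}{7}$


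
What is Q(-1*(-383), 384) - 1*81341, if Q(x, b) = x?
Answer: -80958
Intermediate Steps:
Q(-1*(-383), 384) - 1*81341 = -1*(-383) - 1*81341 = 383 - 81341 = -80958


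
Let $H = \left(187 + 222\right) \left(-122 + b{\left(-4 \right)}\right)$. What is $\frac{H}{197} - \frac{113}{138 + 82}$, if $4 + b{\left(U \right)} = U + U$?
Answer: $- \frac{12079581}{43340} \approx -278.72$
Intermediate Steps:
$b{\left(U \right)} = -4 + 2 U$ ($b{\left(U \right)} = -4 + \left(U + U\right) = -4 + 2 U$)
$H = -54806$ ($H = \left(187 + 222\right) \left(-122 + \left(-4 + 2 \left(-4\right)\right)\right) = 409 \left(-122 - 12\right) = 409 \left(-134\right) = -54806$)
$\frac{H}{197} - \frac{113}{138 + 82} = - \frac{54806}{197} - \frac{113}{138 + 82} = \left(-54806\right) \frac{1}{197} - \frac{113}{220} = - \frac{54806}{197} - \frac{113}{220} = - \frac{12079581}{43340}$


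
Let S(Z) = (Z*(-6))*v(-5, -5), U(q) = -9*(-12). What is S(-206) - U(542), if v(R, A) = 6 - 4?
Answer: 2364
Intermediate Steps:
v(R, A) = 2
U(q) = 108
S(Z) = -12*Z (S(Z) = (Z*(-6))*2 = -6*Z*2 = -12*Z)
S(-206) - U(542) = -12*(-206) - 1*108 = 2472 - 108 = 2364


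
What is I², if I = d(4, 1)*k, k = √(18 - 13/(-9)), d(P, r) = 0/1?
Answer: 0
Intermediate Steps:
d(P, r) = 0 (d(P, r) = 0*1 = 0)
k = 5*√7/3 (k = √(18 - 13*(-⅑)) = √(18 + 13/9) = √(175/9) = 5*√7/3 ≈ 4.4096)
I = 0 (I = 0*(5*√7/3) = 0)
I² = 0² = 0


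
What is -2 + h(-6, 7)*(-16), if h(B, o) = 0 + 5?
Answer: -82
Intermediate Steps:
h(B, o) = 5
-2 + h(-6, 7)*(-16) = -2 + 5*(-16) = -2 - 80 = -82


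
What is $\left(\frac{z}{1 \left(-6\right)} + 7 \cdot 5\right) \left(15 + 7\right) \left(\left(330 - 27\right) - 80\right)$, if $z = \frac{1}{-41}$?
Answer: $\frac{21122783}{123} \approx 1.7173 \cdot 10^{5}$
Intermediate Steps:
$z = - \frac{1}{41} \approx -0.02439$
$\left(\frac{z}{1 \left(-6\right)} + 7 \cdot 5\right) \left(15 + 7\right) \left(\left(330 - 27\right) - 80\right) = \left(- \frac{1}{41 \cdot 1 \left(-6\right)} + 7 \cdot 5\right) \left(15 + 7\right) \left(\left(330 - 27\right) - 80\right) = \left(- \frac{1}{41 \left(-6\right)} + 35\right) 22 \left(303 - 80\right) = \left(\left(- \frac{1}{41}\right) \left(- \frac{1}{6}\right) + 35\right) 22 \cdot 223 = \left(\frac{1}{246} + 35\right) 22 \cdot 223 = \frac{8611}{246} \cdot 22 \cdot 223 = \frac{94721}{123} \cdot 223 = \frac{21122783}{123}$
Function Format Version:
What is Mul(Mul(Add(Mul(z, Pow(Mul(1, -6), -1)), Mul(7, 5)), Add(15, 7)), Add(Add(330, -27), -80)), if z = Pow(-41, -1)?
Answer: Rational(21122783, 123) ≈ 1.7173e+5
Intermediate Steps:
z = Rational(-1, 41) ≈ -0.024390
Mul(Mul(Add(Mul(z, Pow(Mul(1, -6), -1)), Mul(7, 5)), Add(15, 7)), Add(Add(330, -27), -80)) = Mul(Mul(Add(Mul(Rational(-1, 41), Pow(Mul(1, -6), -1)), Mul(7, 5)), Add(15, 7)), Add(Add(330, -27), -80)) = Mul(Mul(Add(Mul(Rational(-1, 41), Pow(-6, -1)), 35), 22), Add(303, -80)) = Mul(Mul(Add(Mul(Rational(-1, 41), Rational(-1, 6)), 35), 22), 223) = Mul(Mul(Add(Rational(1, 246), 35), 22), 223) = Mul(Mul(Rational(8611, 246), 22), 223) = Mul(Rational(94721, 123), 223) = Rational(21122783, 123)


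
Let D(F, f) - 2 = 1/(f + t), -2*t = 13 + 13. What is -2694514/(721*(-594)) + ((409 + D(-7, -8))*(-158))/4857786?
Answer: 362821231979/57790651149 ≈ 6.2782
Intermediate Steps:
t = -13 (t = -(13 + 13)/2 = -½*26 = -13)
D(F, f) = 2 + 1/(-13 + f) (D(F, f) = 2 + 1/(f - 13) = 2 + 1/(-13 + f))
-2694514/(721*(-594)) + ((409 + D(-7, -8))*(-158))/4857786 = -2694514/(721*(-594)) + ((409 + (-25 + 2*(-8))/(-13 - 8))*(-158))/4857786 = -2694514/(-428274) + ((409 + (-25 - 16)/(-21))*(-158))*(1/4857786) = -2694514*(-1/428274) + ((409 - 1/21*(-41))*(-158))*(1/4857786) = 1347257/214137 + ((409 + 41/21)*(-158))*(1/4857786) = 1347257/214137 + ((8630/21)*(-158))*(1/4857786) = 1347257/214137 - 1363540/21*1/4857786 = 1347257/214137 - 681770/51006753 = 362821231979/57790651149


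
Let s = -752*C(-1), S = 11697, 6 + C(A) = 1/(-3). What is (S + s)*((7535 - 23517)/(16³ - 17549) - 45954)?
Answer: -2775114075020/3669 ≈ -7.5637e+8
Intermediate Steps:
C(A) = -19/3 (C(A) = -6 + 1/(-3) = -6 - ⅓ = -19/3)
s = 14288/3 (s = -752*(-19/3) = 14288/3 ≈ 4762.7)
(S + s)*((7535 - 23517)/(16³ - 17549) - 45954) = (11697 + 14288/3)*((7535 - 23517)/(16³ - 17549) - 45954) = 49379*(-15982/(4096 - 17549) - 45954)/3 = 49379*(-15982/(-13453) - 45954)/3 = 49379*(-15982*(-1/13453) - 45954)/3 = 49379*(15982/13453 - 45954)/3 = (49379/3)*(-618203180/13453) = -2775114075020/3669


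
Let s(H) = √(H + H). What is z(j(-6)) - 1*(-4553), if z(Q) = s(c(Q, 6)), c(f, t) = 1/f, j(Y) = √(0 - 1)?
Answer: 4554 - I ≈ 4554.0 - 1.0*I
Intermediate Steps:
j(Y) = I (j(Y) = √(-1) = I)
s(H) = √2*√H (s(H) = √(2*H) = √2*√H)
z(Q) = √2*√(1/Q)
z(j(-6)) - 1*(-4553) = √2*√(1/I) - 1*(-4553) = √2*√(-I) + 4553 = 4553 + √2*√(-I)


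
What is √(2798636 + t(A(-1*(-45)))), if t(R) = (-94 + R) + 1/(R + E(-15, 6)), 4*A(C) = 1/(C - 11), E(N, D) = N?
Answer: 5199*√1990418786/138652 ≈ 1672.9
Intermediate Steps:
A(C) = 1/(4*(-11 + C)) (A(C) = 1/(4*(C - 11)) = 1/(4*(-11 + C)))
t(R) = -94 + R + 1/(-15 + R) (t(R) = (-94 + R) + 1/(R - 15) = (-94 + R) + 1/(-15 + R) = -94 + R + 1/(-15 + R))
√(2798636 + t(A(-1*(-45)))) = √(2798636 + (1411 + (1/(4*(-11 - 1*(-45))))² - 109/(4*(-11 - 1*(-45))))/(-15 + 1/(4*(-11 - 1*(-45))))) = √(2798636 + (1411 + (1/(4*(-11 + 45)))² - 109/(4*(-11 + 45)))/(-15 + 1/(4*(-11 + 45)))) = √(2798636 + (1411 + ((¼)/34)² - 109/(4*34))/(-15 + (¼)/34)) = √(2798636 + (1411 + ((¼)*(1/34))² - 109/(4*34))/(-15 + (¼)*(1/34))) = √(2798636 + (1411 + (1/136)² - 109*1/136)/(-15 + 1/136)) = √(2798636 + (1411 + 1/18496 - 109/136)/(-2039/136)) = √(2798636 - 136/2039*26083033/18496) = √(2798636 - 26083033/277304) = √(776046874311/277304) = 5199*√1990418786/138652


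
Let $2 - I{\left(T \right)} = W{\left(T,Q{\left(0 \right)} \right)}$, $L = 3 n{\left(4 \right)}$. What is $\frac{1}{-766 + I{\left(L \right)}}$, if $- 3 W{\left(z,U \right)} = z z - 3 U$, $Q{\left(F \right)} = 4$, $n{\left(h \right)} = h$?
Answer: $- \frac{1}{720} \approx -0.0013889$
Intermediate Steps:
$L = 12$ ($L = 3 \cdot 4 = 12$)
$W{\left(z,U \right)} = U - \frac{z^{2}}{3}$ ($W{\left(z,U \right)} = - \frac{z z - 3 U}{3} = - \frac{z^{2} - 3 U}{3} = U - \frac{z^{2}}{3}$)
$I{\left(T \right)} = -2 + \frac{T^{2}}{3}$ ($I{\left(T \right)} = 2 - \left(4 - \frac{T^{2}}{3}\right) = 2 + \left(-4 + \frac{T^{2}}{3}\right) = -2 + \frac{T^{2}}{3}$)
$\frac{1}{-766 + I{\left(L \right)}} = \frac{1}{-766 - \left(2 - \frac{12^{2}}{3}\right)} = \frac{1}{-766 + \left(-2 + \frac{1}{3} \cdot 144\right)} = \frac{1}{-766 + \left(-2 + 48\right)} = \frac{1}{-766 + 46} = \frac{1}{-720} = - \frac{1}{720}$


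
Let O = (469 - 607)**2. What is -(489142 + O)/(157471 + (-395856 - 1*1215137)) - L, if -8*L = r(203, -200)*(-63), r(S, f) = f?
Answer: 163557524/103823 ≈ 1575.3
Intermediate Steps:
O = 19044 (O = (-138)**2 = 19044)
L = -1575 (L = -(-25)*(-63) = -1/8*12600 = -1575)
-(489142 + O)/(157471 + (-395856 - 1*1215137)) - L = -(489142 + 19044)/(157471 + (-395856 - 1*1215137)) - 1*(-1575) = -508186/(157471 + (-395856 - 1215137)) + 1575 = -508186/(157471 - 1610993) + 1575 = -508186/(-1453522) + 1575 = -508186*(-1)/1453522 + 1575 = -1*(-36299/103823) + 1575 = 36299/103823 + 1575 = 163557524/103823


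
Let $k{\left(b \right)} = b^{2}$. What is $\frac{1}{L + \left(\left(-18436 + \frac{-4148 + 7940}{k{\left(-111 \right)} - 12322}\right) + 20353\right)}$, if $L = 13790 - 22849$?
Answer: $- \frac{1}{10934} \approx -9.1458 \cdot 10^{-5}$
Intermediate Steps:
$L = -9059$ ($L = 13790 - 22849 = -9059$)
$\frac{1}{L + \left(\left(-18436 + \frac{-4148 + 7940}{k{\left(-111 \right)} - 12322}\right) + 20353\right)} = \frac{1}{-9059 + \left(\left(-18436 + \frac{-4148 + 7940}{\left(-111\right)^{2} - 12322}\right) + 20353\right)} = \frac{1}{-9059 + \left(\left(-18436 + \frac{3792}{12321 - 12322}\right) + 20353\right)} = \frac{1}{-9059 + \left(\left(-18436 + \frac{3792}{-1}\right) + 20353\right)} = \frac{1}{-9059 + \left(\left(-18436 + 3792 \left(-1\right)\right) + 20353\right)} = \frac{1}{-9059 + \left(\left(-18436 - 3792\right) + 20353\right)} = \frac{1}{-9059 + \left(-22228 + 20353\right)} = \frac{1}{-9059 - 1875} = \frac{1}{-10934} = - \frac{1}{10934}$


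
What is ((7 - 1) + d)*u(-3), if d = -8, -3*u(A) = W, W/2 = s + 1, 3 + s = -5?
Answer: -28/3 ≈ -9.3333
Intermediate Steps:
s = -8 (s = -3 - 5 = -8)
W = -14 (W = 2*(-8 + 1) = 2*(-7) = -14)
u(A) = 14/3 (u(A) = -1/3*(-14) = 14/3)
((7 - 1) + d)*u(-3) = ((7 - 1) - 8)*(14/3) = (6 - 8)*(14/3) = -2*14/3 = -28/3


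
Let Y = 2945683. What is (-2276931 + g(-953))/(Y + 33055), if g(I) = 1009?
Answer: -1137961/1489369 ≈ -0.76406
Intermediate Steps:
(-2276931 + g(-953))/(Y + 33055) = (-2276931 + 1009)/(2945683 + 33055) = -2275922/2978738 = -2275922*1/2978738 = -1137961/1489369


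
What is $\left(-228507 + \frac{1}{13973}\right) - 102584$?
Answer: $- \frac{4626334542}{13973} \approx -3.3109 \cdot 10^{5}$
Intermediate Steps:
$\left(-228507 + \frac{1}{13973}\right) - 102584 = - \frac{3192928310}{13973} - 102584 = - \frac{4626334542}{13973}$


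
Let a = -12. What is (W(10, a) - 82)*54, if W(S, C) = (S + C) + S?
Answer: -3996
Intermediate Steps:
W(S, C) = C + 2*S (W(S, C) = (C + S) + S = C + 2*S)
(W(10, a) - 82)*54 = ((-12 + 2*10) - 82)*54 = ((-12 + 20) - 82)*54 = (8 - 82)*54 = -74*54 = -3996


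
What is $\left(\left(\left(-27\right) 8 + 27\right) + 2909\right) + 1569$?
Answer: $4289$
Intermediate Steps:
$\left(\left(\left(-27\right) 8 + 27\right) + 2909\right) + 1569 = \left(\left(-216 + 27\right) + 2909\right) + 1569 = \left(-189 + 2909\right) + 1569 = 2720 + 1569 = 4289$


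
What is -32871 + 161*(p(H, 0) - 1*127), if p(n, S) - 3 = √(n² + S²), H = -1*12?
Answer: -50903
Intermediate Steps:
H = -12
p(n, S) = 3 + √(S² + n²) (p(n, S) = 3 + √(n² + S²) = 3 + √(S² + n²))
-32871 + 161*(p(H, 0) - 1*127) = -32871 + 161*((3 + √(0² + (-12)²)) - 1*127) = -32871 + 161*((3 + √(0 + 144)) - 127) = -32871 + 161*((3 + √144) - 127) = -32871 + 161*((3 + 12) - 127) = -32871 + 161*(15 - 127) = -32871 + 161*(-112) = -32871 - 18032 = -50903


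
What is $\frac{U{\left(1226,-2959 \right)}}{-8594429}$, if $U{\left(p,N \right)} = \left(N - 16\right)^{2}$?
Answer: $- \frac{8850625}{8594429} \approx -1.0298$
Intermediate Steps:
$U{\left(p,N \right)} = \left(-16 + N\right)^{2}$
$\frac{U{\left(1226,-2959 \right)}}{-8594429} = \frac{\left(-16 - 2959\right)^{2}}{-8594429} = \left(-2975\right)^{2} \left(- \frac{1}{8594429}\right) = 8850625 \left(- \frac{1}{8594429}\right) = - \frac{8850625}{8594429}$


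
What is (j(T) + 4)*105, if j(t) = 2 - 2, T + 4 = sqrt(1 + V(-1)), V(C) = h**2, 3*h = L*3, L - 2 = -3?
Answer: 420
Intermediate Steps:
L = -1 (L = 2 - 3 = -1)
h = -1 (h = (-1*3)/3 = (1/3)*(-3) = -1)
V(C) = 1 (V(C) = (-1)**2 = 1)
T = -4 + sqrt(2) (T = -4 + sqrt(1 + 1) = -4 + sqrt(2) ≈ -2.5858)
j(t) = 0
(j(T) + 4)*105 = (0 + 4)*105 = 4*105 = 420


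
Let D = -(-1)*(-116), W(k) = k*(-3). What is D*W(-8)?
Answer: -2784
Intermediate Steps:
W(k) = -3*k
D = -116 (D = -1*116 = -116)
D*W(-8) = -(-348)*(-8) = -116*24 = -2784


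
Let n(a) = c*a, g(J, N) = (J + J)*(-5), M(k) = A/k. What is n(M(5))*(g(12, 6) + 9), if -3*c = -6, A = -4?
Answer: 888/5 ≈ 177.60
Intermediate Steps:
c = 2 (c = -⅓*(-6) = 2)
M(k) = -4/k
g(J, N) = -10*J (g(J, N) = (2*J)*(-5) = -10*J)
n(a) = 2*a
n(M(5))*(g(12, 6) + 9) = (2*(-4/5))*(-10*12 + 9) = (2*(-4*⅕))*(-120 + 9) = (2*(-⅘))*(-111) = -8/5*(-111) = 888/5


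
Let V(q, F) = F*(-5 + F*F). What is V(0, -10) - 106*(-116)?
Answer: 11346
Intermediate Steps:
V(q, F) = F*(-5 + F²)
V(0, -10) - 106*(-116) = -10*(-5 + (-10)²) - 106*(-116) = -10*(-5 + 100) + 12296 = -10*95 + 12296 = -950 + 12296 = 11346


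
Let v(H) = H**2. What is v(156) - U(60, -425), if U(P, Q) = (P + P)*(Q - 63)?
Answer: 82896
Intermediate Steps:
U(P, Q) = 2*P*(-63 + Q) (U(P, Q) = (2*P)*(-63 + Q) = 2*P*(-63 + Q))
v(156) - U(60, -425) = 156**2 - 2*60*(-63 - 425) = 24336 - 2*60*(-488) = 24336 - 1*(-58560) = 24336 + 58560 = 82896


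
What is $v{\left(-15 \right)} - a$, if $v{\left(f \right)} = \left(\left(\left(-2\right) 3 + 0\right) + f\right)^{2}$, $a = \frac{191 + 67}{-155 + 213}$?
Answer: $\frac{12660}{29} \approx 436.55$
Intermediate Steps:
$a = \frac{129}{29}$ ($a = \frac{258}{58} = 258 \cdot \frac{1}{58} = \frac{129}{29} \approx 4.4483$)
$v{\left(f \right)} = \left(-6 + f\right)^{2}$ ($v{\left(f \right)} = \left(\left(-6 + 0\right) + f\right)^{2} = \left(-6 + f\right)^{2}$)
$v{\left(-15 \right)} - a = \left(-6 - 15\right)^{2} - \frac{129}{29} = \left(-21\right)^{2} - \frac{129}{29} = 441 - \frac{129}{29} = \frac{12660}{29}$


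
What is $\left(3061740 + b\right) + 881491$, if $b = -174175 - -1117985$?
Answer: $4887041$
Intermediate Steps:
$b = 943810$ ($b = -174175 + 1117985 = 943810$)
$\left(3061740 + b\right) + 881491 = \left(3061740 + 943810\right) + 881491 = 4005550 + 881491 = 4887041$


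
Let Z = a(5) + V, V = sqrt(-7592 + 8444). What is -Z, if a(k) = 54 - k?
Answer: -49 - 2*sqrt(213) ≈ -78.189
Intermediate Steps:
V = 2*sqrt(213) (V = sqrt(852) = 2*sqrt(213) ≈ 29.189)
Z = 49 + 2*sqrt(213) (Z = (54 - 1*5) + 2*sqrt(213) = (54 - 5) + 2*sqrt(213) = 49 + 2*sqrt(213) ≈ 78.189)
-Z = -(49 + 2*sqrt(213)) = -49 - 2*sqrt(213)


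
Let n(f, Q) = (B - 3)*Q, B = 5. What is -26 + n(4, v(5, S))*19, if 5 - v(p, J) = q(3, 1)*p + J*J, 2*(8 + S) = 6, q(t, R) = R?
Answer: -976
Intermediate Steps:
S = -5 (S = -8 + (1/2)*6 = -8 + 3 = -5)
v(p, J) = 5 - p - J**2 (v(p, J) = 5 - (1*p + J*J) = 5 - (p + J**2) = 5 + (-p - J**2) = 5 - p - J**2)
n(f, Q) = 2*Q (n(f, Q) = (5 - 3)*Q = 2*Q)
-26 + n(4, v(5, S))*19 = -26 + (2*(5 - 1*5 - 1*(-5)**2))*19 = -26 + (2*(5 - 5 - 1*25))*19 = -26 + (2*(5 - 5 - 25))*19 = -26 + (2*(-25))*19 = -26 - 50*19 = -26 - 950 = -976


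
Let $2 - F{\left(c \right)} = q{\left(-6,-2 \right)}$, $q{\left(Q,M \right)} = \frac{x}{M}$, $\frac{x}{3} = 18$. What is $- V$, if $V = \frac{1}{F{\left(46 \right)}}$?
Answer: $- \frac{1}{29} \approx -0.034483$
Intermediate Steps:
$x = 54$ ($x = 3 \cdot 18 = 54$)
$q{\left(Q,M \right)} = \frac{54}{M}$
$F{\left(c \right)} = 29$ ($F{\left(c \right)} = 2 - \frac{54}{-2} = 2 - 54 \left(- \frac{1}{2}\right) = 2 - -27 = 2 + 27 = 29$)
$V = \frac{1}{29} \approx 0.034483$
$- V = \left(-1\right) \frac{1}{29} = - \frac{1}{29}$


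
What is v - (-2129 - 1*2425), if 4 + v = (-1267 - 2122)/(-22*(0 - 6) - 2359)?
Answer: 10136239/2227 ≈ 4551.5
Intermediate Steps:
v = -5519/2227 (v = -4 + (-1267 - 2122)/(-22*(0 - 6) - 2359) = -4 - 3389/(-22*(-6) - 2359) = -4 - 3389/(132 - 2359) = -4 - 3389/(-2227) = -4 - 3389*(-1/2227) = -4 + 3389/2227 = -5519/2227 ≈ -2.4782)
v - (-2129 - 1*2425) = -5519/2227 - (-2129 - 1*2425) = -5519/2227 - (-2129 - 2425) = -5519/2227 - 1*(-4554) = -5519/2227 + 4554 = 10136239/2227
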